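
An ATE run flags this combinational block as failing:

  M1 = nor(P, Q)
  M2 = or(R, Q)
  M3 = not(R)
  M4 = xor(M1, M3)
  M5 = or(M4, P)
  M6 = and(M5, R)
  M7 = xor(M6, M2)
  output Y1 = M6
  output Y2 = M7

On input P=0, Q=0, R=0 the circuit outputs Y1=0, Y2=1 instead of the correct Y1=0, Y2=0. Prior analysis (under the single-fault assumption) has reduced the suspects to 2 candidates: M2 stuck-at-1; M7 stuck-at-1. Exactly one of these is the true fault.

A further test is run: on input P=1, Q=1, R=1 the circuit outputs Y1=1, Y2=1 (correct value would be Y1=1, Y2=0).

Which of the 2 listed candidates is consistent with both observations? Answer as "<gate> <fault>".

Evaluate each candidate on input P=1, Q=1, R=1:
  M2 stuck-at-1: M1=0, M2=1 [stuck-at-1], M3=0, M4=0, M5=1, M6=1, M7=0 → Y1=1, Y2=0 — eliminated
  M7 stuck-at-1: M1=0, M2=1, M3=0, M4=0, M5=1, M6=1, M7=1 [stuck-at-1] → Y1=1, Y2=1 — matches
Only M7 stuck-at-1 reproduces the observed Y1=1, Y2=1.

M7 stuck-at-1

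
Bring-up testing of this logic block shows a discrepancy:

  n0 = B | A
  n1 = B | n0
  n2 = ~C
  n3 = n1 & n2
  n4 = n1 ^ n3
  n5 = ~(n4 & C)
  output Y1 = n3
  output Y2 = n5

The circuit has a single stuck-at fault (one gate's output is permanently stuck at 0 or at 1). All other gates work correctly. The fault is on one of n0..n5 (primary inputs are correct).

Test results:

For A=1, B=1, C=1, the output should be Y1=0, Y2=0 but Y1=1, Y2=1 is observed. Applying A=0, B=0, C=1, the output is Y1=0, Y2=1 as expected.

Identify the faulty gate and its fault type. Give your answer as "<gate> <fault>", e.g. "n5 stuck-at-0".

Fault-free values for test 1 (A=1, B=1, C=1): n0=1, n1=1, n2=0, n3=0, n4=1, n5=0, giving Y1=0, Y2=0. Observed Y1=1, Y2=1.
Test 1: faults giving observed Y1=1, Y2=1 are {n2 stuck-at-1, n3 stuck-at-1}.
Test 2 (A=0, B=0, C=1): fault-free n0=0, n1=0, n2=0, n3=0, n4=0, n5=1 → Y1=0, Y2=1; observed Y1=0, Y2=1. Eliminates n3 stuck-at-1.
Only n2 stuck-at-1 is consistent with every test.

n2 stuck-at-1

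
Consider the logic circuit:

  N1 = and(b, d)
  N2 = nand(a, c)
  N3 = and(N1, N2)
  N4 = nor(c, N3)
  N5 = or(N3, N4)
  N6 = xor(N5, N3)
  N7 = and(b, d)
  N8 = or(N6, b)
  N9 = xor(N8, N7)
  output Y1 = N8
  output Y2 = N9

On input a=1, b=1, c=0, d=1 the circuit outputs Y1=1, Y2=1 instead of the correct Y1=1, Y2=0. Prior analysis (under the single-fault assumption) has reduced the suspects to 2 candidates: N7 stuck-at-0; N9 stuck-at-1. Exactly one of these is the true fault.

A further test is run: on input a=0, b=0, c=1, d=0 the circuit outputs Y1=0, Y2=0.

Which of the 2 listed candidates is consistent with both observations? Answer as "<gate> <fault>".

N7 stuck-at-0

Evaluate each candidate on input a=0, b=0, c=1, d=0:
  N7 stuck-at-0: N1=0, N2=1, N3=0, N4=0, N5=0, N6=0, N7=0 [stuck-at-0], N8=0, N9=0 → Y1=0, Y2=0 — matches
  N9 stuck-at-1: N1=0, N2=1, N3=0, N4=0, N5=0, N6=0, N7=0, N8=0, N9=1 [stuck-at-1] → Y1=0, Y2=1 — eliminated
Only N7 stuck-at-0 reproduces the observed Y1=0, Y2=0.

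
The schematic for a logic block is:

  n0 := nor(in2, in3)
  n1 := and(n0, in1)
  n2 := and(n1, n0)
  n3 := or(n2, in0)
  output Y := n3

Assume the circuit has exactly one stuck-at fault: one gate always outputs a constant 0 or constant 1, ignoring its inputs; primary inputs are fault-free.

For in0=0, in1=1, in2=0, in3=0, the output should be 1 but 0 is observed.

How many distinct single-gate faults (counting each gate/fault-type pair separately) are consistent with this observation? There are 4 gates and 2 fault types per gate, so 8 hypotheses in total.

4

Fault-free: n0=1, n1=1, n2=1, n3=1 → 1. Observed 0.
  n0 stuck-at-0: output 0 ✓
  n0 stuck-at-1: output 1 ✗
  n1 stuck-at-0: output 0 ✓
  n1 stuck-at-1: output 1 ✗
  n2 stuck-at-0: output 0 ✓
  n2 stuck-at-1: output 1 ✗
  n3 stuck-at-0: output 0 ✓
  n3 stuck-at-1: output 1 ✗
Consistent faults: {n0 stuck-at-0, n1 stuck-at-0, n2 stuck-at-0, n3 stuck-at-0} — 4 in all.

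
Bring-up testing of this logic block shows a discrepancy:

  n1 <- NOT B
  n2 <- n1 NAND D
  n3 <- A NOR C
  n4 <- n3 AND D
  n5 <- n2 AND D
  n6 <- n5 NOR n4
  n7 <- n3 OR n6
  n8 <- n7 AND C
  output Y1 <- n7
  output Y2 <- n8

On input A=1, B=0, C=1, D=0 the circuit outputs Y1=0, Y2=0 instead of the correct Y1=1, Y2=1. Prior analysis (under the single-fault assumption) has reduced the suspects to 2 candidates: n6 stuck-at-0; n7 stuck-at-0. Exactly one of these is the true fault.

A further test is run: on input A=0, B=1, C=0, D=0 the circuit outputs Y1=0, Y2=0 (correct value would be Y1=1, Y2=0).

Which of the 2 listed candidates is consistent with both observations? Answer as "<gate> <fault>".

Evaluate each candidate on input A=0, B=1, C=0, D=0:
  n6 stuck-at-0: n1=0, n2=1, n3=1, n4=0, n5=0, n6=0 [stuck-at-0], n7=1, n8=0 → Y1=1, Y2=0 — eliminated
  n7 stuck-at-0: n1=0, n2=1, n3=1, n4=0, n5=0, n6=1, n7=0 [stuck-at-0], n8=0 → Y1=0, Y2=0 — matches
Only n7 stuck-at-0 reproduces the observed Y1=0, Y2=0.

n7 stuck-at-0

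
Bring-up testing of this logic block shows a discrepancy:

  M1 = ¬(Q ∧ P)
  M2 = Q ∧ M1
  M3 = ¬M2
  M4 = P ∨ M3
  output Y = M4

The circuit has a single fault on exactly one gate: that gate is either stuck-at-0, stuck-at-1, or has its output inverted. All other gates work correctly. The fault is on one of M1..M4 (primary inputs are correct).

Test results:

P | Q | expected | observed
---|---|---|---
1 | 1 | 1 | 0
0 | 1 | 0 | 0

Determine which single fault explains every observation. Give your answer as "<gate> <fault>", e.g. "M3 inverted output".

M4 stuck-at-0

Fault-free values for test 1 (P=1, Q=1): M1=0, M2=0, M3=1, M4=1, giving Y=1. Observed 0.
Test 1: faults giving observed 0 are {M4 stuck-at-0, M4 inverted output}.
Test 2 (P=0, Q=1): fault-free M1=1, M2=1, M3=0, M4=0 → 0; observed 0. Eliminates M4 inverted output.
Only M4 stuck-at-0 is consistent with every test.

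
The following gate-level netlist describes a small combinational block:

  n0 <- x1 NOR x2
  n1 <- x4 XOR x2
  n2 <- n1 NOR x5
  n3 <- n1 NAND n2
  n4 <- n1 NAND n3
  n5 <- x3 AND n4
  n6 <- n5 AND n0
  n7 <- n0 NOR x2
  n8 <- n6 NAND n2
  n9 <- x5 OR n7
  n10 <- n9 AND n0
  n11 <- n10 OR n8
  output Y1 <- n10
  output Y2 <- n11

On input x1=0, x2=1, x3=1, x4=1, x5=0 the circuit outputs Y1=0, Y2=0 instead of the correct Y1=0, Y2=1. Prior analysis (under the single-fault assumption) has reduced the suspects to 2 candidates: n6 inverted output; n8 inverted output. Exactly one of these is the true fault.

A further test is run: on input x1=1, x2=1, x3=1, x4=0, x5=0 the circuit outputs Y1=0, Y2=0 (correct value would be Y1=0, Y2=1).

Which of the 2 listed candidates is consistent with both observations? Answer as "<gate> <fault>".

Evaluate each candidate on input x1=1, x2=1, x3=1, x4=0, x5=0:
  n6 inverted output: n0=0, n1=1, n2=0, n3=1, n4=0, n5=0, n6=1 [inverted output], n7=0, n8=1, n9=0, n10=0, n11=1 → Y1=0, Y2=1 — eliminated
  n8 inverted output: n0=0, n1=1, n2=0, n3=1, n4=0, n5=0, n6=0, n7=0, n8=0 [inverted output], n9=0, n10=0, n11=0 → Y1=0, Y2=0 — matches
Only n8 inverted output reproduces the observed Y1=0, Y2=0.

n8 inverted output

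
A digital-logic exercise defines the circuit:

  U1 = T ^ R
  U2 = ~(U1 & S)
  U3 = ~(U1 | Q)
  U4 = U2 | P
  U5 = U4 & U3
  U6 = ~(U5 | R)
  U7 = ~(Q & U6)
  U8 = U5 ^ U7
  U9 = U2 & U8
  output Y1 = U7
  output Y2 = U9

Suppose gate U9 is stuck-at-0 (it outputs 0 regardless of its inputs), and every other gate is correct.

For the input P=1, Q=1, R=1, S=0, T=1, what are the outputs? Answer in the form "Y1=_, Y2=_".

Y1=1, Y2=0

Propagate with U9 forced: U1=0, U2=1, U3=0, U4=1, U5=0, U6=0, U7=1, U8=1, U9=0 [stuck-at-0].
So the outputs are Y1=1, Y2=0. (Without the fault they would be Y1=1, Y2=1.)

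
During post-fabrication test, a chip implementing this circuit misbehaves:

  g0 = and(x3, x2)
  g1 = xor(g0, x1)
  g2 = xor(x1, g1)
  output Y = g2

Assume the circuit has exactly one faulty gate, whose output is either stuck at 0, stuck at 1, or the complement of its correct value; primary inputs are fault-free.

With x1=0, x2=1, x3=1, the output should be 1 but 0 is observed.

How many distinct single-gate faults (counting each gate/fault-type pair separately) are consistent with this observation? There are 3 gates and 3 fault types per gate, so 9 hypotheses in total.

6

Fault-free: g0=1, g1=1, g2=1 → 1. Observed 0.
  g0 stuck-at-0: output 0 ✓
  g0 stuck-at-1: output 1 ✗
  g0 inverted output: output 0 ✓
  g1 stuck-at-0: output 0 ✓
  g1 stuck-at-1: output 1 ✗
  g1 inverted output: output 0 ✓
  g2 stuck-at-0: output 0 ✓
  g2 stuck-at-1: output 1 ✗
  g2 inverted output: output 0 ✓
Consistent faults: {g0 stuck-at-0, g0 inverted output, g1 stuck-at-0, g1 inverted output, g2 stuck-at-0, g2 inverted output} — 6 in all.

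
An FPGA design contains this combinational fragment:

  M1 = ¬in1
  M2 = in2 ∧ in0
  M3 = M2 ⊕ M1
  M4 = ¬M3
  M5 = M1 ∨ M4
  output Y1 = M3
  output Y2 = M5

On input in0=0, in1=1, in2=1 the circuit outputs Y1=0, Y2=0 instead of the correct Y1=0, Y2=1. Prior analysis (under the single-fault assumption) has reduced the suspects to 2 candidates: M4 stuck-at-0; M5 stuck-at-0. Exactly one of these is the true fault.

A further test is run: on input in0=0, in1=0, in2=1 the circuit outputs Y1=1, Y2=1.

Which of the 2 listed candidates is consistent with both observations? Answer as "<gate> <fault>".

Evaluate each candidate on input in0=0, in1=0, in2=1:
  M4 stuck-at-0: M1=1, M2=0, M3=1, M4=0 [stuck-at-0], M5=1 → Y1=1, Y2=1 — matches
  M5 stuck-at-0: M1=1, M2=0, M3=1, M4=0, M5=0 [stuck-at-0] → Y1=1, Y2=0 — eliminated
Only M4 stuck-at-0 reproduces the observed Y1=1, Y2=1.

M4 stuck-at-0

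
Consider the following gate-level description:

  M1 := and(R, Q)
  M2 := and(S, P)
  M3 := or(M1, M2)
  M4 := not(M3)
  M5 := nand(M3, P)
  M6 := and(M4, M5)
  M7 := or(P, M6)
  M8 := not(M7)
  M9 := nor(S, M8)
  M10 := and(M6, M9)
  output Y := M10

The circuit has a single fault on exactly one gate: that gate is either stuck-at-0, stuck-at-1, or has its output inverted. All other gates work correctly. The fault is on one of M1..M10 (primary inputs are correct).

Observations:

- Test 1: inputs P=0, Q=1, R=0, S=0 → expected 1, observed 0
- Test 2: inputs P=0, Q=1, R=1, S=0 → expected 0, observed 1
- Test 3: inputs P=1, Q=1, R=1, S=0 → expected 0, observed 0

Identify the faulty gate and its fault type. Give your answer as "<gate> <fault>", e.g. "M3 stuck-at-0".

M4 inverted output

Fault-free values for test 1 (P=0, Q=1, R=0, S=0): M1=0, M2=0, M3=0, M4=1, M5=1, M6=1, M7=1, M8=0, M9=1, M10=1, giving Y=1. Observed 0.
Test 1: faults giving observed 0 are {M1 stuck-at-1, M1 inverted output, M2 stuck-at-1, M2 inverted output, M3 stuck-at-1, M3 inverted output, M4 stuck-at-0, M4 inverted output, M5 stuck-at-0, M5 inverted output, M6 stuck-at-0, M6 inverted output, M7 stuck-at-0, M7 inverted output, M8 stuck-at-1, M8 inverted output, M9 stuck-at-0, M9 inverted output, M10 stuck-at-0, M10 inverted output}.
Test 2 (P=0, Q=1, R=1, S=0): fault-free M1=1, M2=0, M3=1, M4=0, M5=1, M6=0, M7=0, M8=1, M9=0, M10=0 → 0; observed 1. Eliminates M1 stuck-at-1, M2 stuck-at-1, M2 inverted output, M3 stuck-at-1, M4 stuck-at-0, M5 stuck-at-0, M5 inverted output, M6 stuck-at-0, M7 stuck-at-0, M7 inverted output, M8 stuck-at-1, M8 inverted output, M9 stuck-at-0, M9 inverted output, M10 stuck-at-0.
Test 3 (P=1, Q=1, R=1, S=0): fault-free M1=1, M2=0, M3=1, M4=0, M5=0, M6=0, M7=1, M8=0, M9=1, M10=0 → 0; observed 0. Eliminates M1 inverted output, M3 inverted output, M6 inverted output, M10 inverted output.
Only M4 inverted output is consistent with every test.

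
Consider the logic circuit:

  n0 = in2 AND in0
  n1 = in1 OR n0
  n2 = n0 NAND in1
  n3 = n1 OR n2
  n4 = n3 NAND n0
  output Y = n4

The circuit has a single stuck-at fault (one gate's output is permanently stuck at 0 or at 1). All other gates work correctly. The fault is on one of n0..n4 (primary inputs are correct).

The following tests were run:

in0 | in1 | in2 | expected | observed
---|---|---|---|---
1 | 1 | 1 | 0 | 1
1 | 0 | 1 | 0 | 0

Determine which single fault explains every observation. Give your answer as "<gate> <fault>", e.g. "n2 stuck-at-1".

Fault-free values for test 1 (in0=1, in1=1, in2=1): n0=1, n1=1, n2=0, n3=1, n4=0, giving Y=0. Observed 1.
Test 1: faults giving observed 1 are {n0 stuck-at-0, n1 stuck-at-0, n3 stuck-at-0, n4 stuck-at-1}.
Test 2 (in0=1, in1=0, in2=1): fault-free n0=1, n1=1, n2=1, n3=1, n4=0 → 0; observed 0. Eliminates n0 stuck-at-0, n3 stuck-at-0, n4 stuck-at-1.
Only n1 stuck-at-0 is consistent with every test.

n1 stuck-at-0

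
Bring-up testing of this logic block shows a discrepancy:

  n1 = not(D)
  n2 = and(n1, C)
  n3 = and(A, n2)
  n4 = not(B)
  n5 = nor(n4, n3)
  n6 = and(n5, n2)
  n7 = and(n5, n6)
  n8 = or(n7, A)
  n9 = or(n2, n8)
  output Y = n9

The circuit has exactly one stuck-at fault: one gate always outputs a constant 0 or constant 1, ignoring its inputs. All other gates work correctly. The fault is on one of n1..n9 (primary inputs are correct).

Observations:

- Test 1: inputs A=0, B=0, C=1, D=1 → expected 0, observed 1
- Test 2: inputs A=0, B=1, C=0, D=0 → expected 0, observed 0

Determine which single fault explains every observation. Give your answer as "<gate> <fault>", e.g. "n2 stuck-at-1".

Fault-free values for test 1 (A=0, B=0, C=1, D=1): n1=0, n2=0, n3=0, n4=1, n5=0, n6=0, n7=0, n8=0, n9=0, giving Y=0. Observed 1.
Test 1: faults giving observed 1 are {n1 stuck-at-1, n2 stuck-at-1, n7 stuck-at-1, n8 stuck-at-1, n9 stuck-at-1}.
Test 2 (A=0, B=1, C=0, D=0): fault-free n1=1, n2=0, n3=0, n4=0, n5=1, n6=0, n7=0, n8=0, n9=0 → 0; observed 0. Eliminates n2 stuck-at-1, n7 stuck-at-1, n8 stuck-at-1, n9 stuck-at-1.
Only n1 stuck-at-1 is consistent with every test.

n1 stuck-at-1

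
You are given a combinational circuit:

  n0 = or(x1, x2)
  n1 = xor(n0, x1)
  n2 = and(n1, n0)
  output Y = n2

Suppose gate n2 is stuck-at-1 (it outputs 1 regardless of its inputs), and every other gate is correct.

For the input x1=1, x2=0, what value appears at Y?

Propagate with n2 forced: n0=1, n1=0, n2=1 [stuck-at-1].
So Y = 1. (Without the fault it would be 0.)

1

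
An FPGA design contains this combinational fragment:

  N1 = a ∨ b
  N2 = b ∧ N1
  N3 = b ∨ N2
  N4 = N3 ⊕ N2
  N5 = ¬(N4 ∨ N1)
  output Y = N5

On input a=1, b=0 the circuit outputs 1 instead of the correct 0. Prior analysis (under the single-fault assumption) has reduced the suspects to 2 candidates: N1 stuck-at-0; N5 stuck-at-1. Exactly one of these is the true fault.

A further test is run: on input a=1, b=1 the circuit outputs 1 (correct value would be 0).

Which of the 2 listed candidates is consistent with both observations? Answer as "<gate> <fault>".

N5 stuck-at-1

Evaluate each candidate on input a=1, b=1:
  N1 stuck-at-0: N1=0 [stuck-at-0], N2=0, N3=1, N4=1, N5=0 → 0 — eliminated
  N5 stuck-at-1: N1=1, N2=1, N3=1, N4=0, N5=1 [stuck-at-1] → 1 — matches
Only N5 stuck-at-1 reproduces the observed 1.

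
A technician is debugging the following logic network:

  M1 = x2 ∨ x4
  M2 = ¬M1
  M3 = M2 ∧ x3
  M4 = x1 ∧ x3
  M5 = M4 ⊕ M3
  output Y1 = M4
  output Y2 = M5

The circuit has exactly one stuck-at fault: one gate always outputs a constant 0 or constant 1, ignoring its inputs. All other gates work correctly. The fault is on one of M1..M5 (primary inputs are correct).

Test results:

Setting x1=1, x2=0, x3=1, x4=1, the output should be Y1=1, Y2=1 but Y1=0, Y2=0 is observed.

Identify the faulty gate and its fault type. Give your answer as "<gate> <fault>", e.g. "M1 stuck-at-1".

M4 stuck-at-0

Fault-free values for test 1 (x1=1, x2=0, x3=1, x4=1): M1=1, M2=0, M3=0, M4=1, M5=1, giving Y1=1, Y2=1. Observed Y1=0, Y2=0.
Test 1: faults giving observed Y1=0, Y2=0 are {M4 stuck-at-0}.
Only M4 stuck-at-0 is consistent with every test.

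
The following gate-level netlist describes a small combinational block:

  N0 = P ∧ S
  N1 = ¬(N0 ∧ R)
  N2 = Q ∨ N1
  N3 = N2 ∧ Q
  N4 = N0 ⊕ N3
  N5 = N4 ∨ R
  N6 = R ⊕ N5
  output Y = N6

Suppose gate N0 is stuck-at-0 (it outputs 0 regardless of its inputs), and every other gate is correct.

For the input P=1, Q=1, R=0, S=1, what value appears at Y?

Propagate with N0 forced: N0=0 [stuck-at-0], N1=1, N2=1, N3=1, N4=1, N5=1, N6=1.
So Y = 1. (Without the fault it would be 0.)

1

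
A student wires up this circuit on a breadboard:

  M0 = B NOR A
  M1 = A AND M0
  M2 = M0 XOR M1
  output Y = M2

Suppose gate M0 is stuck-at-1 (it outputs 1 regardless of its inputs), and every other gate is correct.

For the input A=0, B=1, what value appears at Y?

Propagate with M0 forced: M0=1 [stuck-at-1], M1=0, M2=1.
So Y = 1. (Without the fault it would be 0.)

1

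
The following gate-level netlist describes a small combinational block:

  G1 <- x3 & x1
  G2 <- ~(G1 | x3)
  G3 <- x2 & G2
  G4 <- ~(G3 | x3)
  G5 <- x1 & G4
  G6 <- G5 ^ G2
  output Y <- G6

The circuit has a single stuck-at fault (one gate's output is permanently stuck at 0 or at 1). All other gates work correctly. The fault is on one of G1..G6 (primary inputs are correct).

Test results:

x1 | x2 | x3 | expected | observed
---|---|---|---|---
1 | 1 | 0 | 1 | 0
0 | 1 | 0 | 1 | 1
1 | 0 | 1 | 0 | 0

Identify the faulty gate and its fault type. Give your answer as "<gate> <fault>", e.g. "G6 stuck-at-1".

G3 stuck-at-0

Fault-free values for test 1 (x1=1, x2=1, x3=0): G1=0, G2=1, G3=1, G4=0, G5=0, G6=1, giving Y=1. Observed 0.
Test 1: faults giving observed 0 are {G3 stuck-at-0, G4 stuck-at-1, G5 stuck-at-1, G6 stuck-at-0}.
Test 2 (x1=0, x2=1, x3=0): fault-free G1=0, G2=1, G3=1, G4=0, G5=0, G6=1 → 1; observed 1. Eliminates G5 stuck-at-1, G6 stuck-at-0.
Test 3 (x1=1, x2=0, x3=1): fault-free G1=1, G2=0, G3=0, G4=0, G5=0, G6=0 → 0; observed 0. Eliminates G4 stuck-at-1.
Only G3 stuck-at-0 is consistent with every test.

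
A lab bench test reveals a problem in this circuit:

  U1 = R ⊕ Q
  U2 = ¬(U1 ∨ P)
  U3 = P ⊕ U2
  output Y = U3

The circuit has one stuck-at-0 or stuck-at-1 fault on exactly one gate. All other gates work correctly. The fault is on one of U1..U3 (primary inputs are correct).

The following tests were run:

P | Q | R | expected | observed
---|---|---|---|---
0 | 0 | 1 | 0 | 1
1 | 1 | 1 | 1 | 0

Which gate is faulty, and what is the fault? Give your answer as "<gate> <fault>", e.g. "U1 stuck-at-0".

U2 stuck-at-1

Fault-free values for test 1 (P=0, Q=0, R=1): U1=1, U2=0, U3=0, giving Y=0. Observed 1.
Test 1: faults giving observed 1 are {U1 stuck-at-0, U2 stuck-at-1, U3 stuck-at-1}.
Test 2 (P=1, Q=1, R=1): fault-free U1=0, U2=0, U3=1 → 1; observed 0. Eliminates U1 stuck-at-0, U3 stuck-at-1.
Only U2 stuck-at-1 is consistent with every test.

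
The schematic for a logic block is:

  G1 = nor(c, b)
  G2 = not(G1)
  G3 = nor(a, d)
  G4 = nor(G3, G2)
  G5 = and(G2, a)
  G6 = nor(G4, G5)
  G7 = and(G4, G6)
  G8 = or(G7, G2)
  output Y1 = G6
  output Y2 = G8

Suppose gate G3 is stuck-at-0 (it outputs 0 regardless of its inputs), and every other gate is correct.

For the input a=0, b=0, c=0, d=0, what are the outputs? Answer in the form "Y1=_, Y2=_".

Y1=0, Y2=0

Propagate with G3 forced: G1=1, G2=0, G3=0 [stuck-at-0], G4=1, G5=0, G6=0, G7=0, G8=0.
So the outputs are Y1=0, Y2=0. (Without the fault they would be Y1=1, Y2=0.)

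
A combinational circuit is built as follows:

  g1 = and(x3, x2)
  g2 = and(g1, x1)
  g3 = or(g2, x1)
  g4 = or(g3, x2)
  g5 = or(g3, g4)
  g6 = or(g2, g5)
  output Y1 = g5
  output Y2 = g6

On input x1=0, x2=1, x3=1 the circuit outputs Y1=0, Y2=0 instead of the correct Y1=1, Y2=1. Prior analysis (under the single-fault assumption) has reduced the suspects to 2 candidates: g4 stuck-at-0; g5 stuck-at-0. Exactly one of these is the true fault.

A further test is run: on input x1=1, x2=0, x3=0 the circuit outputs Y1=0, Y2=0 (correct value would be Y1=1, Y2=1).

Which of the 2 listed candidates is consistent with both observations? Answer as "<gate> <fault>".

g5 stuck-at-0

Evaluate each candidate on input x1=1, x2=0, x3=0:
  g4 stuck-at-0: g1=0, g2=0, g3=1, g4=0 [stuck-at-0], g5=1, g6=1 → Y1=1, Y2=1 — eliminated
  g5 stuck-at-0: g1=0, g2=0, g3=1, g4=1, g5=0 [stuck-at-0], g6=0 → Y1=0, Y2=0 — matches
Only g5 stuck-at-0 reproduces the observed Y1=0, Y2=0.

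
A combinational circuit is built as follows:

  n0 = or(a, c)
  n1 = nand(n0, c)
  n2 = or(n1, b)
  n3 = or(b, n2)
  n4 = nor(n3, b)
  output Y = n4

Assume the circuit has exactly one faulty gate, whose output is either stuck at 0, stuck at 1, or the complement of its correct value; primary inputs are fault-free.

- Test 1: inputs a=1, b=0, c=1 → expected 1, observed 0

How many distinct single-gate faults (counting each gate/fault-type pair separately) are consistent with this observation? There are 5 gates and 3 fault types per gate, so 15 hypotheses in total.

Fault-free: n0=1, n1=0, n2=0, n3=0, n4=1 → 1. Observed 0.
  n0: stuck-at-0, inverted output ✓; others ✗
  n1: stuck-at-1, inverted output ✓; others ✗
  n2: stuck-at-1, inverted output ✓; others ✗
  n3: stuck-at-1, inverted output ✓; others ✗
  n4: stuck-at-0, inverted output ✓; others ✗
Consistent faults: {n0 stuck-at-0, n0 inverted output, n1 stuck-at-1, n1 inverted output, n2 stuck-at-1, n2 inverted output, n3 stuck-at-1, n3 inverted output, n4 stuck-at-0, n4 inverted output} — 10 in all.

10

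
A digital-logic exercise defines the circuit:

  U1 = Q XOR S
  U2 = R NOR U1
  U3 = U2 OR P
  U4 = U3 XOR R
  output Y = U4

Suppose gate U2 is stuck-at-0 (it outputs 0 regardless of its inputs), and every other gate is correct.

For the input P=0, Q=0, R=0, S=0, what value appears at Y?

0

Propagate with U2 forced: U1=0, U2=0 [stuck-at-0], U3=0, U4=0.
So Y = 0. (Without the fault it would be 1.)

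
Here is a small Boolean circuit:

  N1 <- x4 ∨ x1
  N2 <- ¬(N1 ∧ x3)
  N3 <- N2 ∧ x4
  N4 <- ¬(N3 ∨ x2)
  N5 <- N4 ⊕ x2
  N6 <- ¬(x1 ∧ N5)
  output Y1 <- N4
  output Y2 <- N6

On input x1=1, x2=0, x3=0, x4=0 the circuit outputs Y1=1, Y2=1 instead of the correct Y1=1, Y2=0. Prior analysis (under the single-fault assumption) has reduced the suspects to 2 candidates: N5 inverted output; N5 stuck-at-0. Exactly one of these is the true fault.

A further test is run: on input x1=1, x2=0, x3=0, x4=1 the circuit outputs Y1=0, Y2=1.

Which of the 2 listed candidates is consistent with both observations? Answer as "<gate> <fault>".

Evaluate each candidate on input x1=1, x2=0, x3=0, x4=1:
  N5 inverted output: N1=1, N2=1, N3=1, N4=0, N5=1 [inverted output], N6=0 → Y1=0, Y2=0 — eliminated
  N5 stuck-at-0: N1=1, N2=1, N3=1, N4=0, N5=0 [stuck-at-0], N6=1 → Y1=0, Y2=1 — matches
Only N5 stuck-at-0 reproduces the observed Y1=0, Y2=1.

N5 stuck-at-0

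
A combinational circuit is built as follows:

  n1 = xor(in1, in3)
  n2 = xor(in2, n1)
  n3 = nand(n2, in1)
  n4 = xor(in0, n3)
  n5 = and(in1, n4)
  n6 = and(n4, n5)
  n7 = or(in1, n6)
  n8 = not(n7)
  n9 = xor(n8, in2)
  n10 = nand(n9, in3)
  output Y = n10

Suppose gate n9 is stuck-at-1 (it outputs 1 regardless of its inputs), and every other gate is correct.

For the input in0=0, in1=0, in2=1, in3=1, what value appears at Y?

Propagate with n9 forced: n1=1, n2=0, n3=1, n4=1, n5=0, n6=0, n7=0, n8=1, n9=1 [stuck-at-1], n10=0.
So Y = 0. (Without the fault it would be 1.)

0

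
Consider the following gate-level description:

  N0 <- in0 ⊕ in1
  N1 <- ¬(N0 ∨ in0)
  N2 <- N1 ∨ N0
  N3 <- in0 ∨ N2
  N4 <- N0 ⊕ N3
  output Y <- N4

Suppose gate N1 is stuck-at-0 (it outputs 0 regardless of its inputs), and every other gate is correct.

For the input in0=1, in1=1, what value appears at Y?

Propagate with N1 forced: N0=0, N1=0 [stuck-at-0], N2=0, N3=1, N4=1.
So Y = 1. (Same as the fault-free value — the fault is masked on this input.)

1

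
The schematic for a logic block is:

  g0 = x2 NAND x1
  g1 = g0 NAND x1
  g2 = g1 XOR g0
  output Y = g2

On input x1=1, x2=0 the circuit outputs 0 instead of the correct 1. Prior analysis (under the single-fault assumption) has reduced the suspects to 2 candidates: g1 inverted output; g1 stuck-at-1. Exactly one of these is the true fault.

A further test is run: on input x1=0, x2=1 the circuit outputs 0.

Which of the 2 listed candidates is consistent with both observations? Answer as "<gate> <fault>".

g1 stuck-at-1

Evaluate each candidate on input x1=0, x2=1:
  g1 inverted output: g0=1, g1=0 [inverted output], g2=1 → 1 — eliminated
  g1 stuck-at-1: g0=1, g1=1 [stuck-at-1], g2=0 → 0 — matches
Only g1 stuck-at-1 reproduces the observed 0.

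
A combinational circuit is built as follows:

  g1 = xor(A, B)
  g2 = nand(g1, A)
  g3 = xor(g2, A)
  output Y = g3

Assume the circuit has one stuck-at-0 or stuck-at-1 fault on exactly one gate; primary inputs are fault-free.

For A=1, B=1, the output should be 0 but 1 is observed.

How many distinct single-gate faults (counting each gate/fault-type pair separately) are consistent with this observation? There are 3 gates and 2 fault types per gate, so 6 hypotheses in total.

3

Fault-free: g1=0, g2=1, g3=0 → 0. Observed 1.
  g1 stuck-at-0: output 0 ✗
  g1 stuck-at-1: output 1 ✓
  g2 stuck-at-0: output 1 ✓
  g2 stuck-at-1: output 0 ✗
  g3 stuck-at-0: output 0 ✗
  g3 stuck-at-1: output 1 ✓
Consistent faults: {g1 stuck-at-1, g2 stuck-at-0, g3 stuck-at-1} — 3 in all.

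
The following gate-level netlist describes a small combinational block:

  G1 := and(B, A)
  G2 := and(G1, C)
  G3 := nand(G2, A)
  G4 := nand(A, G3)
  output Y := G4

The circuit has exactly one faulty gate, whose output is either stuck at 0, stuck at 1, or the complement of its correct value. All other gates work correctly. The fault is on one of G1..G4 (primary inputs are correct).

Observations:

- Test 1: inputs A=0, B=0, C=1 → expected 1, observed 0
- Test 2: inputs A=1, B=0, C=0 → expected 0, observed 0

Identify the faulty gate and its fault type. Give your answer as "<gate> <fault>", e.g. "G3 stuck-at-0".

Fault-free values for test 1 (A=0, B=0, C=1): G1=0, G2=0, G3=1, G4=1, giving Y=1. Observed 0.
Test 1: faults giving observed 0 are {G4 stuck-at-0, G4 inverted output}.
Test 2 (A=1, B=0, C=0): fault-free G1=0, G2=0, G3=1, G4=0 → 0; observed 0. Eliminates G4 inverted output.
Only G4 stuck-at-0 is consistent with every test.

G4 stuck-at-0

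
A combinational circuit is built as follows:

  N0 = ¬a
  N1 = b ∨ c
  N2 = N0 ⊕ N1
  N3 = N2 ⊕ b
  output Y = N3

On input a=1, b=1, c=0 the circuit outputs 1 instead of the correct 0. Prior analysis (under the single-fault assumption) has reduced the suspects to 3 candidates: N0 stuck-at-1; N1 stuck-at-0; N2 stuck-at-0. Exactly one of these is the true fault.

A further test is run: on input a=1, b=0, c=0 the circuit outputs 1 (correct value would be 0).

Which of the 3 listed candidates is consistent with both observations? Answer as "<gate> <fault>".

Evaluate each candidate on input a=1, b=0, c=0:
  N0 stuck-at-1: N0=1 [stuck-at-1], N1=0, N2=1, N3=1 → 1 — matches
  N1 stuck-at-0: N0=0, N1=0 [stuck-at-0], N2=0, N3=0 → 0 — eliminated
  N2 stuck-at-0: N0=0, N1=0, N2=0 [stuck-at-0], N3=0 → 0 — eliminated
Only N0 stuck-at-1 reproduces the observed 1.

N0 stuck-at-1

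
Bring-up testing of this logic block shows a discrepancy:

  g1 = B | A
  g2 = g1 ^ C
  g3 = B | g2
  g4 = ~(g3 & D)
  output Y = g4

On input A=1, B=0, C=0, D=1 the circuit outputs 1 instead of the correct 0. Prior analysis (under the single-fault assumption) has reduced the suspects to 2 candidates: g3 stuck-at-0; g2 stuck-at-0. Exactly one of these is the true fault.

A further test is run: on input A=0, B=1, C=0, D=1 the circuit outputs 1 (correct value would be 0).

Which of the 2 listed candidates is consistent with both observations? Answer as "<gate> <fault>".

g3 stuck-at-0

Evaluate each candidate on input A=0, B=1, C=0, D=1:
  g3 stuck-at-0: g1=1, g2=1, g3=0 [stuck-at-0], g4=1 → 1 — matches
  g2 stuck-at-0: g1=1, g2=0 [stuck-at-0], g3=1, g4=0 → 0 — eliminated
Only g3 stuck-at-0 reproduces the observed 1.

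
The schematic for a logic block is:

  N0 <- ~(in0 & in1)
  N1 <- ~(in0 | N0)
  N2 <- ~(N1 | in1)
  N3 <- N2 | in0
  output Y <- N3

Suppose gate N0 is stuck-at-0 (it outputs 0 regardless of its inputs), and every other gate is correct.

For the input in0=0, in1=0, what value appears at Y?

Propagate with N0 forced: N0=0 [stuck-at-0], N1=1, N2=0, N3=0.
So Y = 0. (Without the fault it would be 1.)

0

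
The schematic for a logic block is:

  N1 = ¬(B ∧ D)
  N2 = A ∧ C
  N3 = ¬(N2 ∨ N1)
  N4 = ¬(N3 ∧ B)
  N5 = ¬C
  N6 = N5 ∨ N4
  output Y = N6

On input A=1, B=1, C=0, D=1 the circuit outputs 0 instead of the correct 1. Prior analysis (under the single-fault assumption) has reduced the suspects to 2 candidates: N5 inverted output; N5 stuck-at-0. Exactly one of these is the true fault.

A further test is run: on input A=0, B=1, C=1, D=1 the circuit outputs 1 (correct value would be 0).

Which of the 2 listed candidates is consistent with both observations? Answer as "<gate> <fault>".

Evaluate each candidate on input A=0, B=1, C=1, D=1:
  N5 inverted output: N1=0, N2=0, N3=1, N4=0, N5=1 [inverted output], N6=1 → 1 — matches
  N5 stuck-at-0: N1=0, N2=0, N3=1, N4=0, N5=0 [stuck-at-0], N6=0 → 0 — eliminated
Only N5 inverted output reproduces the observed 1.

N5 inverted output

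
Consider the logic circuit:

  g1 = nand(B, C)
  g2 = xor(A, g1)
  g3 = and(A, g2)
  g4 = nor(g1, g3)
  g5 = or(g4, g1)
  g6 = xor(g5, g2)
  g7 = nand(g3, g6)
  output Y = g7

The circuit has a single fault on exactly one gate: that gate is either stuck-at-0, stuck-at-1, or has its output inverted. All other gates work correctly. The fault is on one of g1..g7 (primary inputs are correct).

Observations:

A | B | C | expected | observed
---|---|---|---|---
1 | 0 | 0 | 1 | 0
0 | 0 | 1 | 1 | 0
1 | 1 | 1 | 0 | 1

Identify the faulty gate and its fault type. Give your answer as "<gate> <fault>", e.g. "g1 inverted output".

g7 inverted output

Fault-free values for test 1 (A=1, B=0, C=0): g1=1, g2=0, g3=0, g4=0, g5=1, g6=1, g7=1, giving Y=1. Observed 0.
Test 1: faults giving observed 0 are {g1 stuck-at-0, g1 inverted output, g3 stuck-at-1, g3 inverted output, g7 stuck-at-0, g7 inverted output}.
Test 2 (A=0, B=0, C=1): fault-free g1=1, g2=1, g3=0, g4=0, g5=1, g6=0, g7=1 → 1; observed 0. Eliminates g1 stuck-at-0, g1 inverted output, g3 stuck-at-1, g3 inverted output.
Test 3 (A=1, B=1, C=1): fault-free g1=0, g2=1, g3=1, g4=0, g5=0, g6=1, g7=0 → 0; observed 1. Eliminates g7 stuck-at-0.
Only g7 inverted output is consistent with every test.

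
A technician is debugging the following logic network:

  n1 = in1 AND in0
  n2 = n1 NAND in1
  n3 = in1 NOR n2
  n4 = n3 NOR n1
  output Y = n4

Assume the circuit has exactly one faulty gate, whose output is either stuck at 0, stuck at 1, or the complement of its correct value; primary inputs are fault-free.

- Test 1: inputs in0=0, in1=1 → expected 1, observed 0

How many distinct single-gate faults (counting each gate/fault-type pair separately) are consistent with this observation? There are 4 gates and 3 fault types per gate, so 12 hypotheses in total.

6

Fault-free: n1=0, n2=1, n3=0, n4=1 → 1. Observed 0.
  n1 stuck-at-0: output 1 ✗
  n1 stuck-at-1: output 0 ✓
  n1 inverted output: output 0 ✓
  n2 stuck-at-0: output 1 ✗
  n2 stuck-at-1: output 1 ✗
  n2 inverted output: output 1 ✗
  n3 stuck-at-0: output 1 ✗
  n3 stuck-at-1: output 0 ✓
  n3 inverted output: output 0 ✓
  n4 stuck-at-0: output 0 ✓
  n4 stuck-at-1: output 1 ✗
  n4 inverted output: output 0 ✓
Consistent faults: {n1 stuck-at-1, n1 inverted output, n3 stuck-at-1, n3 inverted output, n4 stuck-at-0, n4 inverted output} — 6 in all.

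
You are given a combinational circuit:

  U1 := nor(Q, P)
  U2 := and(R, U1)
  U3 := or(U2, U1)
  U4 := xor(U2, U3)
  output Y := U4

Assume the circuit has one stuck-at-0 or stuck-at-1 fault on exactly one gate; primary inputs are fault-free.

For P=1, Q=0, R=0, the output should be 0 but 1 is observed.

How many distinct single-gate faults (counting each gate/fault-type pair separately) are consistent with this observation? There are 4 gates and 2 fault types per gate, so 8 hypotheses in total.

Fault-free: U1=0, U2=0, U3=0, U4=0 → 0. Observed 1.
  U1 stuck-at-0: output 0 ✗
  U1 stuck-at-1: output 1 ✓
  U2 stuck-at-0: output 0 ✗
  U2 stuck-at-1: output 0 ✗
  U3 stuck-at-0: output 0 ✗
  U3 stuck-at-1: output 1 ✓
  U4 stuck-at-0: output 0 ✗
  U4 stuck-at-1: output 1 ✓
Consistent faults: {U1 stuck-at-1, U3 stuck-at-1, U4 stuck-at-1} — 3 in all.

3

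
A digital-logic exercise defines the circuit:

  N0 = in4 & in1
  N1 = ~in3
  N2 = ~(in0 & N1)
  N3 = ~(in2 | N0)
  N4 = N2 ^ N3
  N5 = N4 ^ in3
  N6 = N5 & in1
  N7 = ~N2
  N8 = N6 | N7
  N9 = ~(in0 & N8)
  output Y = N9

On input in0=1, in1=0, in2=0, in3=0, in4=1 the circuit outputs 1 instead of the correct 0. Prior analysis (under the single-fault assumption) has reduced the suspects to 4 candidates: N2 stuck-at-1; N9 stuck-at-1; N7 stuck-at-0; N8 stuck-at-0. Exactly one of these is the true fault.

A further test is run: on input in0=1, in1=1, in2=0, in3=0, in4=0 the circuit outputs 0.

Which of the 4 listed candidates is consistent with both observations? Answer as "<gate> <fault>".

N7 stuck-at-0

Evaluate each candidate on input in0=1, in1=1, in2=0, in3=0, in4=0:
  N2 stuck-at-1: N0=0, N1=1, N2=1 [stuck-at-1], N3=1, N4=0, N5=0, N6=0, N7=0, N8=0, N9=1 → 1 — eliminated
  N9 stuck-at-1: N0=0, N1=1, N2=0, N3=1, N4=1, N5=1, N6=1, N7=1, N8=1, N9=1 [stuck-at-1] → 1 — eliminated
  N7 stuck-at-0: N0=0, N1=1, N2=0, N3=1, N4=1, N5=1, N6=1, N7=0 [stuck-at-0], N8=1, N9=0 → 0 — matches
  N8 stuck-at-0: N0=0, N1=1, N2=0, N3=1, N4=1, N5=1, N6=1, N7=1, N8=0 [stuck-at-0], N9=1 → 1 — eliminated
Only N7 stuck-at-0 reproduces the observed 0.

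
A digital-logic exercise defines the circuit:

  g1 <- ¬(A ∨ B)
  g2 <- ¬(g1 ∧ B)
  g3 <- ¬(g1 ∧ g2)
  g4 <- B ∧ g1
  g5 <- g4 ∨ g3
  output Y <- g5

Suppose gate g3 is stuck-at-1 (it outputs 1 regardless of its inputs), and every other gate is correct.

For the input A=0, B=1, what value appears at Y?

1

Propagate with g3 forced: g1=0, g2=1, g3=1 [stuck-at-1], g4=0, g5=1.
So Y = 1. (Same as the fault-free value — the fault is masked on this input.)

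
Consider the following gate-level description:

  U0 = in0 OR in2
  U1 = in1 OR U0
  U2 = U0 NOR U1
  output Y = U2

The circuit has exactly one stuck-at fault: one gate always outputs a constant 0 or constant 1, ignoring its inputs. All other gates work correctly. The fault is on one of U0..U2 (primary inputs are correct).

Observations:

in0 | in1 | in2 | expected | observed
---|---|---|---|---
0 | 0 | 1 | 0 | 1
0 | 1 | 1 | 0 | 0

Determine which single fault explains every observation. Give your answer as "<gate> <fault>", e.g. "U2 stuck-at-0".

U0 stuck-at-0

Fault-free values for test 1 (in0=0, in1=0, in2=1): U0=1, U1=1, U2=0, giving Y=0. Observed 1.
Test 1: faults giving observed 1 are {U0 stuck-at-0, U2 stuck-at-1}.
Test 2 (in0=0, in1=1, in2=1): fault-free U0=1, U1=1, U2=0 → 0; observed 0. Eliminates U2 stuck-at-1.
Only U0 stuck-at-0 is consistent with every test.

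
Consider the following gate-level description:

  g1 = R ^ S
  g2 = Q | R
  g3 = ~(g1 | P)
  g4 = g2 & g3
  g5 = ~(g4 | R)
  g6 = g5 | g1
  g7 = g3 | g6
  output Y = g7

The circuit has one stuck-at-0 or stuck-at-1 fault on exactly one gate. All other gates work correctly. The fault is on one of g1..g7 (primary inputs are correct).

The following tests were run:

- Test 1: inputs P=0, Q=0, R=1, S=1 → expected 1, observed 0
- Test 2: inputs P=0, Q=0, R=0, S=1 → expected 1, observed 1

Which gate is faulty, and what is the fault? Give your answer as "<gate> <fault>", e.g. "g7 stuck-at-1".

g3 stuck-at-0

Fault-free values for test 1 (P=0, Q=0, R=1, S=1): g1=0, g2=1, g3=1, g4=1, g5=0, g6=0, g7=1, giving Y=1. Observed 0.
Test 1: faults giving observed 0 are {g3 stuck-at-0, g7 stuck-at-0}.
Test 2 (P=0, Q=0, R=0, S=1): fault-free g1=1, g2=0, g3=0, g4=0, g5=1, g6=1, g7=1 → 1; observed 1. Eliminates g7 stuck-at-0.
Only g3 stuck-at-0 is consistent with every test.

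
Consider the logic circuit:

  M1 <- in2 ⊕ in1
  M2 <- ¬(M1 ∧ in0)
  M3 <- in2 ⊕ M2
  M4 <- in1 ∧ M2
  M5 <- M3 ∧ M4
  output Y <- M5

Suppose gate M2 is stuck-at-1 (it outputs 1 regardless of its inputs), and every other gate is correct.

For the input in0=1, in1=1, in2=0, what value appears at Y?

Propagate with M2 forced: M1=1, M2=1 [stuck-at-1], M3=1, M4=1, M5=1.
So Y = 1. (Without the fault it would be 0.)

1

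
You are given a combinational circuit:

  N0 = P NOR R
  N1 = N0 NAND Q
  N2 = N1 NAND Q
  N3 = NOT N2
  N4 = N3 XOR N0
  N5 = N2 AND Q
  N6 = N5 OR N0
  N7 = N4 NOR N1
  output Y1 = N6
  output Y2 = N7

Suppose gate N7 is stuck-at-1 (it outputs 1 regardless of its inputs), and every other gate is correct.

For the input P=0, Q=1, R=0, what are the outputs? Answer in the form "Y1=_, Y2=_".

Propagate with N7 forced: N0=1, N1=0, N2=1, N3=0, N4=1, N5=1, N6=1, N7=1 [stuck-at-1].
So the outputs are Y1=1, Y2=1. (Without the fault they would be Y1=1, Y2=0.)

Y1=1, Y2=1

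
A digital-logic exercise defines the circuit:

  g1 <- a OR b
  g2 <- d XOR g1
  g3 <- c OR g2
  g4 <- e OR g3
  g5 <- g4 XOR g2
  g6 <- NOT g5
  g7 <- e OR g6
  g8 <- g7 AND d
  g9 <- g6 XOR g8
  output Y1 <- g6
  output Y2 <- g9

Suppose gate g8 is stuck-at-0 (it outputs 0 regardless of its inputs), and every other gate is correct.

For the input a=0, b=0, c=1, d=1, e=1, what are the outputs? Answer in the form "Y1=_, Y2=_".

Propagate with g8 forced: g1=0, g2=1, g3=1, g4=1, g5=0, g6=1, g7=1, g8=0 [stuck-at-0], g9=1.
So the outputs are Y1=1, Y2=1. (Without the fault they would be Y1=1, Y2=0.)

Y1=1, Y2=1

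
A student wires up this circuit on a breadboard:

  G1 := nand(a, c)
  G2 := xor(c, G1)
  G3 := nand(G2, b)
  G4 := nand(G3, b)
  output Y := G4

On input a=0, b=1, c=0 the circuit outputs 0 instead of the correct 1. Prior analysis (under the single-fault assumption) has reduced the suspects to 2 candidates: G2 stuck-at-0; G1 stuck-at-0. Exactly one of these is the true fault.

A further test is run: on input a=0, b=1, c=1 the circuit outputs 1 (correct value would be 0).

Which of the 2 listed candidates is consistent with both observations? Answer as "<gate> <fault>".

Evaluate each candidate on input a=0, b=1, c=1:
  G2 stuck-at-0: G1=1, G2=0 [stuck-at-0], G3=1, G4=0 → 0 — eliminated
  G1 stuck-at-0: G1=0 [stuck-at-0], G2=1, G3=0, G4=1 → 1 — matches
Only G1 stuck-at-0 reproduces the observed 1.

G1 stuck-at-0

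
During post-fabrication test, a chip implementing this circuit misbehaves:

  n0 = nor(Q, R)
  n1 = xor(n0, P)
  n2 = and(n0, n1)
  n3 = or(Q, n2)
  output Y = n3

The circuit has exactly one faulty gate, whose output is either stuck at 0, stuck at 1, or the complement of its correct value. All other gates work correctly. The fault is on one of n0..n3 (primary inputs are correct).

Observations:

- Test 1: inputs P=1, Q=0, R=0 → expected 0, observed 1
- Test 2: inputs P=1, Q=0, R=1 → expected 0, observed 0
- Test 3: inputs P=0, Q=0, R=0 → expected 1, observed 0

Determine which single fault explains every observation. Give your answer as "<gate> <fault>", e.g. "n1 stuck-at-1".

Fault-free values for test 1 (P=1, Q=0, R=0): n0=1, n1=0, n2=0, n3=0, giving Y=0. Observed 1.
Test 1: faults giving observed 1 are {n1 stuck-at-1, n1 inverted output, n2 stuck-at-1, n2 inverted output, n3 stuck-at-1, n3 inverted output}.
Test 2 (P=1, Q=0, R=1): fault-free n0=0, n1=1, n2=0, n3=0 → 0; observed 0. Eliminates n2 stuck-at-1, n2 inverted output, n3 stuck-at-1, n3 inverted output.
Test 3 (P=0, Q=0, R=0): fault-free n0=1, n1=1, n2=1, n3=1 → 1; observed 0. Eliminates n1 stuck-at-1.
Only n1 inverted output is consistent with every test.

n1 inverted output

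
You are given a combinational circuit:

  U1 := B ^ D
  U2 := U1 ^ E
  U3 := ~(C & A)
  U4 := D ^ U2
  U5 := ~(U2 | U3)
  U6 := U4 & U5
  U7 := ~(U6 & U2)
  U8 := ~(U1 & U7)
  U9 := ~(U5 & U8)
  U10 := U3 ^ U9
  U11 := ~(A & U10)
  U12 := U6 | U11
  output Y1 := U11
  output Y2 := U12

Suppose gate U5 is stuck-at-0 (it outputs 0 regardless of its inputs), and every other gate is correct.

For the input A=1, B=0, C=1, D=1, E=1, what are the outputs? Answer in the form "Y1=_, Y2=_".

Propagate with U5 forced: U1=1, U2=0, U3=0, U4=1, U5=0 [stuck-at-0], U6=0, U7=1, U8=0, U9=1, U10=1, U11=0, U12=0.
So the outputs are Y1=0, Y2=0. (Without the fault they would be Y1=0, Y2=1.)

Y1=0, Y2=0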